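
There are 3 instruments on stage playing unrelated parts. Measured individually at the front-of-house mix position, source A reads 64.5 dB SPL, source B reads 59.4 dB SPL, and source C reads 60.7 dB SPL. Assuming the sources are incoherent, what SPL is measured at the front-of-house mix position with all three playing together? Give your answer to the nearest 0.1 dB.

Uncorrelated sources add in intensity (power), not in dB.
L_total = 10·log₁₀(10^(64.5/10) + 10^(59.4/10) + 10^(60.7/10)) = 10·log₁₀(4864000) = 66.9 dB SPL.

66.9 dB SPL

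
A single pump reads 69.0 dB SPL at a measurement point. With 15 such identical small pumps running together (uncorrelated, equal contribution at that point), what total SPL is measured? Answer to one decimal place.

80.8 dB SPL

15 equal incoherent sources raise the level by 10·log₁₀(15) = 11.76 dB.
L_total = 69.0 + 11.76 = 80.8 dB SPL.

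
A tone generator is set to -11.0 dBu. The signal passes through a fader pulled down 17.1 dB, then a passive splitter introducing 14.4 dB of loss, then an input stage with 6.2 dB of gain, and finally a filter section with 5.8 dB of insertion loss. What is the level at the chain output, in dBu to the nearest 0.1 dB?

-42.1 dBu

In dB, series stages simply add:
-11.0 − 17.1 − 14.4 + 6.2 − 5.8 = -42.1 dBu.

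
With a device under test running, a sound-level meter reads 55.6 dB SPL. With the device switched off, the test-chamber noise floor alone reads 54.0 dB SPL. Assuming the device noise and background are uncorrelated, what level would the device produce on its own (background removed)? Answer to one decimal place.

Background correction is a power subtraction:
L_src = 10·log₁₀(10^(55.6/10) − 10^(54.0/10)) = 10·log₁₀(111900) = 50.5 dB SPL.

50.5 dB SPL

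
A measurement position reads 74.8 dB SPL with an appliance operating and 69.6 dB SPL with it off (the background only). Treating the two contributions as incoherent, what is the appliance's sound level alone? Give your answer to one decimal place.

Remove the background by subtracting linear intensities:
L_src = 10·log₁₀(10^(74.8/10) − 10^(69.6/10)) = 10·log₁₀(21080000) = 73.2 dB SPL.

73.2 dB SPL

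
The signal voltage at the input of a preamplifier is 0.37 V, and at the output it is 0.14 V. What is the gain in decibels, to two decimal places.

-8.44 dB

For a voltage ratio, dB = 20·log₁₀(V₂/V₁).
20·log₁₀(0.14/0.37) = 20·log₁₀(0.3784) = -8.44 dB.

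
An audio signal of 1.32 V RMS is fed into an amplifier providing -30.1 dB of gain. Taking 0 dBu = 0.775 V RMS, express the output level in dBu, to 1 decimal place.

-25.5 dBu

Input level: 20·log₁₀(1.32/0.775) = 4.63 dBu.
Output: 4.63 − 30.1 = -25.5 dBu.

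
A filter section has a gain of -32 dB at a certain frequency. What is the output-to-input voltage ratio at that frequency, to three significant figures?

Voltage ratio = 10^(dB/20).
10^(-32/20) = 10^(-1.600) = 0.0251.

0.0251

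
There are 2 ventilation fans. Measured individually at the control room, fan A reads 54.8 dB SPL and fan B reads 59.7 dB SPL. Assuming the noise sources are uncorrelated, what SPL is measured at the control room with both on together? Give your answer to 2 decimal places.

Incoherent sources sum as intensities:
L_total = 10·log₁₀(10^(54.8/10) + 10^(59.7/10)) = 10·log₁₀(1235000) = 60.92 dB SPL.

60.92 dB SPL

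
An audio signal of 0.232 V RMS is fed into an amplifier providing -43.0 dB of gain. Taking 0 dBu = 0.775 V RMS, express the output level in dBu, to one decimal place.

Input level: 20·log₁₀(0.232/0.775) = -10.48 dBu.
Output: -10.48 − 43.0 = -53.5 dBu.

-53.5 dBu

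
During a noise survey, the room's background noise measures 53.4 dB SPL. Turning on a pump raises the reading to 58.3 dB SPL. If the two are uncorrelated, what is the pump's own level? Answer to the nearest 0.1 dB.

56.6 dB SPL

Background correction is a power subtraction:
L_src = 10·log₁₀(10^(58.3/10) − 10^(53.4/10)) = 10·log₁₀(457300) = 56.6 dB SPL.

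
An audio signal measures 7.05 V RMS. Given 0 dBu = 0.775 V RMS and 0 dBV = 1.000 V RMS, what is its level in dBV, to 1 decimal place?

+17.0 dBV

dBV = 20·log₁₀(V / 1.000 V).
20·log₁₀(7.05/1.000) = +17.0 dBV.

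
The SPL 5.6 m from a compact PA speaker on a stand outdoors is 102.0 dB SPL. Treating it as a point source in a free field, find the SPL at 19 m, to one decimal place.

91.4 dB SPL

Inverse-square spreading gives ΔL = −20·log₁₀(d₂/d₁).
ΔL = −20·log₁₀(19/5.6) = -10.61 dB, so L₂ = 102.0 + (-10.61) = 91.4 dB SPL.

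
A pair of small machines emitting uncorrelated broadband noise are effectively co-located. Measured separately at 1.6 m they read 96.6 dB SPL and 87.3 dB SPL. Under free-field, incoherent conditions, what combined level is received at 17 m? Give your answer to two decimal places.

Combined at 1.6 m: 10·log₁₀(10^(96.6/10)+10^(87.3/10)) = 97.082 dB SPL.
Then apply −20·log₁₀(17/1.6) = -20.527 dB → 76.56 dB SPL.

76.56 dB SPL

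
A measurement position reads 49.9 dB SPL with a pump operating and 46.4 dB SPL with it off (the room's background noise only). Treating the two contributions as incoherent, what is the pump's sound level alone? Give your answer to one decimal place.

Subtract intensities: L_src = 10·log₁₀(10^(L_total/10) − 10^(L_bg/10)).
L_src = 10·log₁₀(10^(49.9/10) − 10^(46.4/10)) = 10·log₁₀(54070) = 47.3 dB SPL.

47.3 dB SPL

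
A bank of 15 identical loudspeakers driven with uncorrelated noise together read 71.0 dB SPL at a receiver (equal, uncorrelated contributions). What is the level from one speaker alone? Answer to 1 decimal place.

15 equal incoherent sources add 10·log₁₀(15) = 11.76 dB over one source.
L_one = 71.0 − 11.76 = 59.2 dB SPL.

59.2 dB SPL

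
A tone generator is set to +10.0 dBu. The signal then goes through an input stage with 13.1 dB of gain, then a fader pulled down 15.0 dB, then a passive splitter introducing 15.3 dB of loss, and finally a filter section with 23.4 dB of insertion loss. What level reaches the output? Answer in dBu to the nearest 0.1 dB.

Gain stages sum in dB:
+10.0 + 13.1 − 15.0 − 15.3 − 23.4 = -30.6 dBu.

-30.6 dBu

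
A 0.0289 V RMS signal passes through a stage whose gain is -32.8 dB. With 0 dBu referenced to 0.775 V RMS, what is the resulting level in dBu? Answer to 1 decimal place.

Input level: 20·log₁₀(0.0289/0.775) = -28.57 dBu.
Output: -28.57 − 32.8 = -61.4 dBu.

-61.4 dBu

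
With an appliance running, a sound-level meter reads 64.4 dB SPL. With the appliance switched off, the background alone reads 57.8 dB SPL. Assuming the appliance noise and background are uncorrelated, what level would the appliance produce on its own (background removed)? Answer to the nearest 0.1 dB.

Remove the background by subtracting linear intensities:
L_src = 10·log₁₀(10^(64.4/10) − 10^(57.8/10)) = 10·log₁₀(2152000) = 63.3 dB SPL.

63.3 dB SPL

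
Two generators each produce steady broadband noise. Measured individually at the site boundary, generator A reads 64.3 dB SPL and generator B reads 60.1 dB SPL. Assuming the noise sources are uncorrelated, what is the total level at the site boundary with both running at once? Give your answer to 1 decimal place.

65.7 dB SPL

Add the sources as powers (linear), then convert back to dB:
L_total = 10·log₁₀(10^(64.3/10) + 10^(60.1/10)) = 10·log₁₀(3715000) = 65.7 dB SPL.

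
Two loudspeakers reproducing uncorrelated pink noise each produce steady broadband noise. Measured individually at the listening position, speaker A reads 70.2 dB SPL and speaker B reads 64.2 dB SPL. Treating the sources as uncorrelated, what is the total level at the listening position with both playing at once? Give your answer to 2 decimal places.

71.17 dB SPL

Add the sources as powers (linear), then convert back to dB:
L_total = 10·log₁₀(10^(70.2/10) + 10^(64.2/10)) = 10·log₁₀(13100000) = 71.17 dB SPL.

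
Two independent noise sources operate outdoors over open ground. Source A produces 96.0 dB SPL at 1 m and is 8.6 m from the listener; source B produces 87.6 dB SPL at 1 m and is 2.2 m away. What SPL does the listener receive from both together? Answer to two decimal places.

82.37 dB SPL

At the listener: L_A = 96.0 − 20·log₁₀(8.6) = 77.310 dB; L_B = 87.6 − 20·log₁₀(2.2) = 80.752 dB.
Combined: 10·log₁₀(10^(77.310/10)+10^(80.752/10)) = 82.37 dB SPL.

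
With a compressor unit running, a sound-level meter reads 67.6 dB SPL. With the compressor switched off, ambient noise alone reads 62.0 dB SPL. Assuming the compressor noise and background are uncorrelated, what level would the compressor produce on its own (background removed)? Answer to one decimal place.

Subtract intensities: L_src = 10·log₁₀(10^(L_total/10) − 10^(L_bg/10)).
L_src = 10·log₁₀(10^(67.6/10) − 10^(62.0/10)) = 10·log₁₀(4170000) = 66.2 dB SPL.

66.2 dB SPL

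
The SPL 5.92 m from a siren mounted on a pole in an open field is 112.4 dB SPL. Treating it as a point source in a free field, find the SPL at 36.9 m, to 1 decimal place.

96.5 dB SPL

Free-field point source: level drops by 20·log₁₀ of the distance ratio.
ΔL = −20·log₁₀(36.9/5.92) = -15.89 dB, so L₂ = 112.4 + (-15.89) = 96.5 dB SPL.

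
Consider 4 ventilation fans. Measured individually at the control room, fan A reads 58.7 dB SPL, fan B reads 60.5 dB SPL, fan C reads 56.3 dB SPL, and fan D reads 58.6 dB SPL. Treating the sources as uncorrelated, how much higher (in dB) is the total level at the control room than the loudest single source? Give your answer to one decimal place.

Incoherent sources sum as intensities:
L_total = 10·log₁₀(10^(58.7/10) + 10^(60.5/10) + 10^(56.3/10) + 10^(58.6/10)) = 64.79 dB SPL.
Excess over the loudest (60.5 dB): 64.79 − 60.5 = 4.3 dB.

4.3 dB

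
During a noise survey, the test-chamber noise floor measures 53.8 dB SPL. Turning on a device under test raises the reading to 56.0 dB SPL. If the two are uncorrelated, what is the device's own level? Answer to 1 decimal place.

52.0 dB SPL

Remove the background by subtracting linear intensities:
L_src = 10·log₁₀(10^(56.0/10) − 10^(53.8/10)) = 10·log₁₀(158200) = 52.0 dB SPL.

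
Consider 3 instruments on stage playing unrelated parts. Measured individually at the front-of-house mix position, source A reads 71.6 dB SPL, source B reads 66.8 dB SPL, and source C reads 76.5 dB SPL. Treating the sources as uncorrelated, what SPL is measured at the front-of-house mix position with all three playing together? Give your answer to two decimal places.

Add the sources as powers (linear), then convert back to dB:
L_total = 10·log₁₀(10^(71.6/10) + 10^(66.8/10) + 10^(76.5/10)) = 10·log₁₀(63910000) = 78.06 dB SPL.

78.06 dB SPL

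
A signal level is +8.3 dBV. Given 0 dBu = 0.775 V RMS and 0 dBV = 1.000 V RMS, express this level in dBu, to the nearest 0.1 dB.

The offset between the scales is 20·log₁₀(0.775/1.000) = −2.214 dB.
So dBu = +8.3 + 2.214 = +10.5 dBu.

+10.5 dBu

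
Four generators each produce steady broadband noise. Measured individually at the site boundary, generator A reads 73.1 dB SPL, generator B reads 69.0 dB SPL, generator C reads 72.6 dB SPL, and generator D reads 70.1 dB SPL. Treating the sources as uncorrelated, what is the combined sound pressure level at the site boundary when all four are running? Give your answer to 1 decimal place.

77.5 dB SPL

Incoherent sources sum as intensities:
L_total = 10·log₁₀(10^(73.1/10) + 10^(69.0/10) + 10^(72.6/10) + 10^(70.1/10)) = 10·log₁₀(56790000) = 77.5 dB SPL.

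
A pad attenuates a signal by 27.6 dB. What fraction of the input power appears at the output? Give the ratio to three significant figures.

0.00174

Power ratio = 10^(dB/10).
10^(-27.6/10) = 10^(-2.760) = 0.00174.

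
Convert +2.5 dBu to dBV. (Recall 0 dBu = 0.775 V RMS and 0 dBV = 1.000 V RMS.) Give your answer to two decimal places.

The offset between the scales is 20·log₁₀(0.775/1.000) = −2.214 dB.
So dBV = +2.5 − 2.214 = +0.29 dBV.

+0.29 dBV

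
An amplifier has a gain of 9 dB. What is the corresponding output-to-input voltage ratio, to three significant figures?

2.82

Voltage ratio = 10^(dB/20).
10^(9/20) = 10^(0.4500) = 2.82.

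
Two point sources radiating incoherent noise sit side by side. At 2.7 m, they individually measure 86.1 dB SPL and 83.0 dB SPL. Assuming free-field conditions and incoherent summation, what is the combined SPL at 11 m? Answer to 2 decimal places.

75.63 dB SPL

Combined at 2.7 m: 10·log₁₀(10^(86.1/10)+10^(83.0/10)) = 87.831 dB SPL.
Then apply −20·log₁₀(11/2.7) = -12.201 dB → 75.63 dB SPL.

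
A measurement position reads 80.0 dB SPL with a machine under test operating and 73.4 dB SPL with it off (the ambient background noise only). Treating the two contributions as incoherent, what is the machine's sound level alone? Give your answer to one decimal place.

Subtract intensities: L_src = 10·log₁₀(10^(L_total/10) − 10^(L_bg/10)).
L_src = 10·log₁₀(10^(80.0/10) − 10^(73.4/10)) = 10·log₁₀(78120000) = 78.9 dB SPL.

78.9 dB SPL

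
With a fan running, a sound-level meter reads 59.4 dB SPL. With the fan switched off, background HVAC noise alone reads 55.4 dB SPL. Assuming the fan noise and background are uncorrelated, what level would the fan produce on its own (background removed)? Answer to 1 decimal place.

57.2 dB SPL

Remove the background by subtracting linear intensities:
L_src = 10·log₁₀(10^(59.4/10) − 10^(55.4/10)) = 10·log₁₀(524200) = 57.2 dB SPL.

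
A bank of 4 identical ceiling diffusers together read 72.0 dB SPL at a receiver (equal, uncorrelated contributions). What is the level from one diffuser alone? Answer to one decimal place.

4 equal incoherent sources add 10·log₁₀(4) = 6.02 dB over one source.
L_one = 72.0 − 6.02 = 66.0 dB SPL.

66.0 dB SPL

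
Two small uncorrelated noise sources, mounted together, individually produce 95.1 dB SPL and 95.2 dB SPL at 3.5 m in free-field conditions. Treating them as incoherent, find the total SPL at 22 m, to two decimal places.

Combined at 3.5 m: 10·log₁₀(10^(95.1/10)+10^(95.2/10)) = 98.161 dB SPL.
Then apply −20·log₁₀(22/3.5) = -15.967 dB → 82.19 dB SPL.

82.19 dB SPL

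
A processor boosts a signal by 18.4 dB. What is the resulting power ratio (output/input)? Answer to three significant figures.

Power ratio = 10^(dB/10).
10^(18.4/10) = 10^(1.840) = 69.2.

69.2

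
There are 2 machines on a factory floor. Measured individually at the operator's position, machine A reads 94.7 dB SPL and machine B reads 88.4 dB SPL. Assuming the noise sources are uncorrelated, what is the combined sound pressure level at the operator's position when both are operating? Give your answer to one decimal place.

95.6 dB SPL

Add the sources as powers (linear), then convert back to dB:
L_total = 10·log₁₀(10^(94.7/10) + 10^(88.4/10)) = 10·log₁₀(3643000000) = 95.6 dB SPL.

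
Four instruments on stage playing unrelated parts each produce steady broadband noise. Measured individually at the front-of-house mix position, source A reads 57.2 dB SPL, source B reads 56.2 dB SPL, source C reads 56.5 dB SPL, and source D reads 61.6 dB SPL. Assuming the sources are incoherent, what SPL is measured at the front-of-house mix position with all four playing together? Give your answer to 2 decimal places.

64.52 dB SPL

Uncorrelated sources add in intensity (power), not in dB.
L_total = 10·log₁₀(10^(57.2/10) + 10^(56.2/10) + 10^(56.5/10) + 10^(61.6/10)) = 10·log₁₀(2834000) = 64.52 dB SPL.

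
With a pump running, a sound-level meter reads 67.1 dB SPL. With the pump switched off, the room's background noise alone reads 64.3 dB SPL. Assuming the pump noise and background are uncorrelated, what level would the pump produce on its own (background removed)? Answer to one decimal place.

Remove the background by subtracting linear intensities:
L_src = 10·log₁₀(10^(67.1/10) − 10^(64.3/10)) = 10·log₁₀(2437000) = 63.9 dB SPL.

63.9 dB SPL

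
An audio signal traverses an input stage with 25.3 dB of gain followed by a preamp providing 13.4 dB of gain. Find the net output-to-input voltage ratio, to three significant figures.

Net gain = 25.3 + 13.4 = 38.7 dB.
Voltage ratio = 10^(38.7/20) = 86.1.

86.1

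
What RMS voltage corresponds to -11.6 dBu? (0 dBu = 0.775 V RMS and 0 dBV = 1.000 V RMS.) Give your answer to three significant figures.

0.204 V

V = 0.775 V × 10^(-11.6/20).
= 0.775 × 0.2630 = 0.204 V.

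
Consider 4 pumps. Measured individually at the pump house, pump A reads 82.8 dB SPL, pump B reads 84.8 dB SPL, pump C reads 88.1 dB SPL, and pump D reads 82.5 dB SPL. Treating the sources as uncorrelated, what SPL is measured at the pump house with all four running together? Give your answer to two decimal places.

91.19 dB SPL

Uncorrelated sources add in intensity (power), not in dB.
L_total = 10·log₁₀(10^(82.8/10) + 10^(84.8/10) + 10^(88.1/10) + 10^(82.5/10)) = 10·log₁₀(1316000000) = 91.19 dB SPL.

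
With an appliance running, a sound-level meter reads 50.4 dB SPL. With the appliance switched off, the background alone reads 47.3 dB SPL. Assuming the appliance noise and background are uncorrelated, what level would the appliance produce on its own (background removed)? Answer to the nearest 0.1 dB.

Remove the background by subtracting linear intensities:
L_src = 10·log₁₀(10^(50.4/10) − 10^(47.3/10)) = 10·log₁₀(55940) = 47.5 dB SPL.

47.5 dB SPL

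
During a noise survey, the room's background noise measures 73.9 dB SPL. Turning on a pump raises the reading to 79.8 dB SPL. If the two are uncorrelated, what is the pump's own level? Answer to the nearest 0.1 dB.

Remove the background by subtracting linear intensities:
L_src = 10·log₁₀(10^(79.8/10) − 10^(73.9/10)) = 10·log₁₀(70950000) = 78.5 dB SPL.

78.5 dB SPL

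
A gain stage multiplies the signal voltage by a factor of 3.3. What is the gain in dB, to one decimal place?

10.4 dB

Voltage is an amplitude quantity, so gain = 20·log₁₀(V_out/V_in).
20·log₁₀(3.3) = 10.4 dB.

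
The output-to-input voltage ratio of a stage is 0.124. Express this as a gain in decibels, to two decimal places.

-18.13 dB

Voltage is an amplitude quantity, so gain = 20·log₁₀(V_out/V_in).
20·log₁₀(0.124) = -18.13 dB.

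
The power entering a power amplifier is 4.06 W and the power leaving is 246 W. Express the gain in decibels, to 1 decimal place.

For a power ratio, dB = 10·log₁₀(P₂/P₁).
10·log₁₀(246/4.06) = 10·log₁₀(60.59) = 17.8 dB.

17.8 dB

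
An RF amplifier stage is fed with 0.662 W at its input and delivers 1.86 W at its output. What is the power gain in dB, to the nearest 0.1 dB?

4.5 dB

For a power ratio, dB = 10·log₁₀(P₂/P₁).
10·log₁₀(1.86/0.662) = 10·log₁₀(2.810) = 4.5 dB.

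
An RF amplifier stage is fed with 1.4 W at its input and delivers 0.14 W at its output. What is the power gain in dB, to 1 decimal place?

-10.0 dB

For a power ratio, dB = 10·log₁₀(P₂/P₁).
10·log₁₀(0.14/1.4) = 10·log₁₀(0.1000) = -10.0 dB.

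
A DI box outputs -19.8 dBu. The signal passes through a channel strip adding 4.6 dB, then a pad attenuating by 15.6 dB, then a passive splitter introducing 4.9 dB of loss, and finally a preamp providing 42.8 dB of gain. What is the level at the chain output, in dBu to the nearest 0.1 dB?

In dB, series stages simply add:
-19.8 + 4.6 − 15.6 − 4.9 + 42.8 = +7.1 dBu.

+7.1 dBu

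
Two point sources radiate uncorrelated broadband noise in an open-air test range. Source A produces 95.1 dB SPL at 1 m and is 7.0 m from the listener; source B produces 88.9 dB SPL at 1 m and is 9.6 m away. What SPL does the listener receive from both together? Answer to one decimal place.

At the listener: L_A = 95.1 − 20·log₁₀(7.0) = 78.20 dB; L_B = 88.9 − 20·log₁₀(9.6) = 69.25 dB.
Combined: 10·log₁₀(10^(78.20/10)+10^(69.25/10)) = 78.7 dB SPL.

78.7 dB SPL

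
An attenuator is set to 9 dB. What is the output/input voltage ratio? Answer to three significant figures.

0.355

Voltage ratio = 10^(dB/20).
10^(-9/20) = 10^(-0.4500) = 0.355.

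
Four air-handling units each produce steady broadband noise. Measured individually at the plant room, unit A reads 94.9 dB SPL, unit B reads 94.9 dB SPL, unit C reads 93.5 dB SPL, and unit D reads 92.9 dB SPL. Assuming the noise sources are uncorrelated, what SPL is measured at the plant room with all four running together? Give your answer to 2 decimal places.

100.16 dB SPL

Incoherent sources sum as intensities:
L_total = 10·log₁₀(10^(94.9/10) + 10^(94.9/10) + 10^(93.5/10) + 10^(92.9/10)) = 10·log₁₀(10369000000) = 100.16 dB SPL.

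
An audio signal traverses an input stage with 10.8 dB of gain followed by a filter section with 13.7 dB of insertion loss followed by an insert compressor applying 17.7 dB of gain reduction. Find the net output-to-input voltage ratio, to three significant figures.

Net gain = 10.8 + (−13.7) + (−17.7) = -20.6 dB.
Voltage ratio = 10^(-20.6/20) = 0.0933.

0.0933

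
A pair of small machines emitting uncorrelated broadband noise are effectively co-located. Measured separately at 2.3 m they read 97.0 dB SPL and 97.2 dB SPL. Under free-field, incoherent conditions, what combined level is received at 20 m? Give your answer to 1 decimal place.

81.3 dB SPL

Combined at 2.3 m: 10·log₁₀(10^(97.0/10)+10^(97.2/10)) = 100.11 dB SPL.
Then apply −20·log₁₀(20/2.3) = -18.79 dB → 81.3 dB SPL.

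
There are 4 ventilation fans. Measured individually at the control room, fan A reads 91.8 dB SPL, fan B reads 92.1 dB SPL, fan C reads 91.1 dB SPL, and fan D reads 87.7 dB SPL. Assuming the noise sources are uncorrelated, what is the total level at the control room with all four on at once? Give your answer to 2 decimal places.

Uncorrelated sources add in intensity (power), not in dB.
L_total = 10·log₁₀(10^(91.8/10) + 10^(92.1/10) + 10^(91.1/10) + 10^(87.7/10)) = 10·log₁₀(5012000000) = 97.00 dB SPL.

97.00 dB SPL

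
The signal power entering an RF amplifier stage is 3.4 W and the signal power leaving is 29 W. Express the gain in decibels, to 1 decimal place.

For a power ratio, dB = 10·log₁₀(P₂/P₁).
10·log₁₀(29/3.4) = 10·log₁₀(8.529) = 9.3 dB.

9.3 dB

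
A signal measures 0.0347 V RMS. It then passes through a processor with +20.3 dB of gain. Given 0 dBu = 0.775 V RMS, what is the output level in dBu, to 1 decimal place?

Input level: 20·log₁₀(0.0347/0.775) = -26.98 dBu.
Output: -26.98 + 20.3 = -6.7 dBu.

-6.7 dBu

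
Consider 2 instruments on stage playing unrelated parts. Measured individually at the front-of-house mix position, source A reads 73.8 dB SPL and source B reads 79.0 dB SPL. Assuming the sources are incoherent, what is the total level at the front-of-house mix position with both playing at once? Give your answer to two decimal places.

80.15 dB SPL

Incoherent sources sum as intensities:
L_total = 10·log₁₀(10^(73.8/10) + 10^(79.0/10)) = 10·log₁₀(103400000) = 80.15 dB SPL.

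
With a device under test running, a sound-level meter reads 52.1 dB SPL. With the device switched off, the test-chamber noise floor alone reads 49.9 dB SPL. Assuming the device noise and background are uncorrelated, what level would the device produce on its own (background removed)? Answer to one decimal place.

48.1 dB SPL

Remove the background by subtracting linear intensities:
L_src = 10·log₁₀(10^(52.1/10) − 10^(49.9/10)) = 10·log₁₀(64460) = 48.1 dB SPL.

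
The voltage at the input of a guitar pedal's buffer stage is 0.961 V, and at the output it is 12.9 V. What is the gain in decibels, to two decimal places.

For a voltage ratio, dB = 20·log₁₀(V₂/V₁).
20·log₁₀(12.9/0.961) = 20·log₁₀(13.42) = 22.56 dB.

22.56 dB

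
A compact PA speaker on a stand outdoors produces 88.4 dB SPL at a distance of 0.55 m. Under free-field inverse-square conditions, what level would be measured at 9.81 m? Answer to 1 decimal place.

Free-field point source: level drops by 20·log₁₀ of the distance ratio.
ΔL = −20·log₁₀(9.81/0.55) = -25.03 dB, so L₂ = 88.4 + (-25.03) = 63.4 dB SPL.

63.4 dB SPL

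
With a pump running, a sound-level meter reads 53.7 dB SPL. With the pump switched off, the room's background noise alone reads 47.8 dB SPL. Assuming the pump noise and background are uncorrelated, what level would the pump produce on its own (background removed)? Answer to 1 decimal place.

52.4 dB SPL

Subtract intensities: L_src = 10·log₁₀(10^(L_total/10) − 10^(L_bg/10)).
L_src = 10·log₁₀(10^(53.7/10) − 10^(47.8/10)) = 10·log₁₀(174200) = 52.4 dB SPL.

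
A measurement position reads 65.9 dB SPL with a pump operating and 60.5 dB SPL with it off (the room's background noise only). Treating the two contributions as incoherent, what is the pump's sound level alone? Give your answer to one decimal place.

64.4 dB SPL

Remove the background by subtracting linear intensities:
L_src = 10·log₁₀(10^(65.9/10) − 10^(60.5/10)) = 10·log₁₀(2768000) = 64.4 dB SPL.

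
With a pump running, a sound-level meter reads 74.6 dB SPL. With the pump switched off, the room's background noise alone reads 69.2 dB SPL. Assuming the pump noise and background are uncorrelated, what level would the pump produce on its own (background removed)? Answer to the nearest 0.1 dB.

73.1 dB SPL

Remove the background by subtracting linear intensities:
L_src = 10·log₁₀(10^(74.6/10) − 10^(69.2/10)) = 10·log₁₀(20520000) = 73.1 dB SPL.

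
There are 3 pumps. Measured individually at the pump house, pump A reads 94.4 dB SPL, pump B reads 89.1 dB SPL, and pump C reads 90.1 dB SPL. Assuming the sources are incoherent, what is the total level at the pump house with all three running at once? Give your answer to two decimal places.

96.62 dB SPL

Incoherent sources sum as intensities:
L_total = 10·log₁₀(10^(94.4/10) + 10^(89.1/10) + 10^(90.1/10)) = 10·log₁₀(4590000000) = 96.62 dB SPL.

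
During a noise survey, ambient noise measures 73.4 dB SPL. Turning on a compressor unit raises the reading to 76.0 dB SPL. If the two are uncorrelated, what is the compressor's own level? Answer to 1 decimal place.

Subtract intensities: L_src = 10·log₁₀(10^(L_total/10) − 10^(L_bg/10)).
L_src = 10·log₁₀(10^(76.0/10) − 10^(73.4/10)) = 10·log₁₀(17930000) = 72.5 dB SPL.

72.5 dB SPL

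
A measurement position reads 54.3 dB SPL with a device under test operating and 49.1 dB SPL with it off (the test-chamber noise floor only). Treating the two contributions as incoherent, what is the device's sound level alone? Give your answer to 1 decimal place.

Remove the background by subtracting linear intensities:
L_src = 10·log₁₀(10^(54.3/10) − 10^(49.1/10)) = 10·log₁₀(187900) = 52.7 dB SPL.

52.7 dB SPL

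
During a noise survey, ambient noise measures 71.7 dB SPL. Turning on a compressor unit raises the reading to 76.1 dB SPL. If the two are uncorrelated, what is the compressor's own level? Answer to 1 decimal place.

Subtract intensities: L_src = 10·log₁₀(10^(L_total/10) − 10^(L_bg/10)).
L_src = 10·log₁₀(10^(76.1/10) − 10^(71.7/10)) = 10·log₁₀(25950000) = 74.1 dB SPL.

74.1 dB SPL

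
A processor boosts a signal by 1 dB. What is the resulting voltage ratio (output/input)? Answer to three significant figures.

1.12

Voltage ratio = 10^(dB/20).
10^(1/20) = 10^(0.05000) = 1.12.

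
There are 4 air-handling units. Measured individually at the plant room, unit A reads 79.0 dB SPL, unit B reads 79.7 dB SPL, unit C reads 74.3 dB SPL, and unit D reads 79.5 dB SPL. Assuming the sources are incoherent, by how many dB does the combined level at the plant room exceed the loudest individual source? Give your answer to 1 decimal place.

Incoherent sources sum as intensities:
L_total = 10·log₁₀(10^(79.0/10) + 10^(79.7/10) + 10^(74.3/10) + 10^(79.5/10)) = 84.61 dB SPL.
Excess over the loudest (79.7 dB): 84.61 − 79.7 = 4.9 dB.

4.9 dB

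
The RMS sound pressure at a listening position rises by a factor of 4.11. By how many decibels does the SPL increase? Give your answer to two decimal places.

12.28 dB

Sound pressure is an amplitude quantity: ΔL = 20·log₁₀(p₂/p₁).
20·log₁₀(4.11) = 12.28 dB.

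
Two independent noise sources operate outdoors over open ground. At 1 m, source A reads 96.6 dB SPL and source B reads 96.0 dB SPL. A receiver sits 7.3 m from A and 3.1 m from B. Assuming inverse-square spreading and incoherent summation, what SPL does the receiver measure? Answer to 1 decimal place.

87.0 dB SPL

At the listener: L_A = 96.6 − 20·log₁₀(7.3) = 79.33 dB; L_B = 96.0 − 20·log₁₀(3.1) = 86.17 dB.
Combined: 10·log₁₀(10^(79.33/10)+10^(86.17/10)) = 87.0 dB SPL.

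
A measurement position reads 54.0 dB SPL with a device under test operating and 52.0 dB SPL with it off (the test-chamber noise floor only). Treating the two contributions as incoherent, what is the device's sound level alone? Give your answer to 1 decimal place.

Background correction is a power subtraction:
L_src = 10·log₁₀(10^(54.0/10) − 10^(52.0/10)) = 10·log₁₀(92700) = 49.7 dB SPL.

49.7 dB SPL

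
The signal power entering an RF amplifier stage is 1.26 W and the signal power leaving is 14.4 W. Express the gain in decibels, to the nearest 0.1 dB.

Power is a power quantity, so gain = 10·log₁₀(P_out/P_in).
10·log₁₀(14.4/1.26) = 10·log₁₀(11.43) = 10.6 dB.

10.6 dB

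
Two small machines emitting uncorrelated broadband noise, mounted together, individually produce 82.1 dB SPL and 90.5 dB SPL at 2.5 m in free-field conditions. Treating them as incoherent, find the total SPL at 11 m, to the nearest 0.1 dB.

Combined at 2.5 m: 10·log₁₀(10^(82.1/10)+10^(90.5/10)) = 91.09 dB SPL.
Then apply −20·log₁₀(11/2.5) = -12.87 dB → 78.2 dB SPL.

78.2 dB SPL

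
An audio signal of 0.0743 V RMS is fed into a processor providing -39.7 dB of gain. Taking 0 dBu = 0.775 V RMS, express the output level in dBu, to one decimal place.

Input level: 20·log₁₀(0.0743/0.775) = -20.37 dBu.
Output: -20.37 − 39.7 = -60.1 dBu.

-60.1 dBu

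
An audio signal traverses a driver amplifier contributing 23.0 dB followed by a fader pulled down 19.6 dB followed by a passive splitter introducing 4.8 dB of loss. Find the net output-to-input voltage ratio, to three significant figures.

Net gain = 23.0 + (−19.6) + (−4.8) = -1.4 dB.
Voltage ratio = 10^(-1.4/20) = 0.851.

0.851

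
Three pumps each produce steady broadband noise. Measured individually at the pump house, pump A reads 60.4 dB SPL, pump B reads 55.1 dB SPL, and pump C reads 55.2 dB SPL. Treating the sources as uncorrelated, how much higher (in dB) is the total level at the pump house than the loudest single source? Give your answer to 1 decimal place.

Add the sources as powers (linear), then convert back to dB:
L_total = 10·log₁₀(10^(60.4/10) + 10^(55.1/10) + 10^(55.2/10)) = 62.43 dB SPL.
Excess over the loudest (60.4 dB): 62.43 − 60.4 = 2.0 dB.

2.0 dB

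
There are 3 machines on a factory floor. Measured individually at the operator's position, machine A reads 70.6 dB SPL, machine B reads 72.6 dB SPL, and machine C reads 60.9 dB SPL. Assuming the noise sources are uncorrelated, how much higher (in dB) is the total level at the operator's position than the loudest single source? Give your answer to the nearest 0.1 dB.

Incoherent sources sum as intensities:
L_total = 10·log₁₀(10^(70.6/10) + 10^(72.6/10) + 10^(60.9/10)) = 74.90 dB SPL.
Excess over the loudest (72.6 dB): 74.90 − 72.6 = 2.3 dB.

2.3 dB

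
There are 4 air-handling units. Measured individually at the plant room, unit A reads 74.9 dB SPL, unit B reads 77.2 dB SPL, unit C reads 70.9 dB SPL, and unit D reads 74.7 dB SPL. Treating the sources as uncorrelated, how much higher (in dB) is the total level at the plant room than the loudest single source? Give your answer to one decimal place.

Incoherent sources sum as intensities:
L_total = 10·log₁₀(10^(74.9/10) + 10^(77.2/10) + 10^(70.9/10) + 10^(74.7/10)) = 80.98 dB SPL.
Excess over the loudest (77.2 dB): 80.98 − 77.2 = 3.8 dB.

3.8 dB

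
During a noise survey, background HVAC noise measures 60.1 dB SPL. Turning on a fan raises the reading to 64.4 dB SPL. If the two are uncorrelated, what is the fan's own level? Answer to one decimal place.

Subtract intensities: L_src = 10·log₁₀(10^(L_total/10) − 10^(L_bg/10)).
L_src = 10·log₁₀(10^(64.4/10) − 10^(60.1/10)) = 10·log₁₀(1731000) = 62.4 dB SPL.

62.4 dB SPL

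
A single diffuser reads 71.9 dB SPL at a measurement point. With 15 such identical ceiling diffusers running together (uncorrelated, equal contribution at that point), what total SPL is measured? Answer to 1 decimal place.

15 equal incoherent sources raise the level by 10·log₁₀(15) = 11.76 dB.
L_total = 71.9 + 11.76 = 83.7 dB SPL.

83.7 dB SPL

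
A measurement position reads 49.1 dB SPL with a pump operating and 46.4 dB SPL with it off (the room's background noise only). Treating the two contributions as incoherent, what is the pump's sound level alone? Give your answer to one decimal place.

Subtract intensities: L_src = 10·log₁₀(10^(L_total/10) − 10^(L_bg/10)).
L_src = 10·log₁₀(10^(49.1/10) − 10^(46.4/10)) = 10·log₁₀(37630) = 45.8 dB SPL.

45.8 dB SPL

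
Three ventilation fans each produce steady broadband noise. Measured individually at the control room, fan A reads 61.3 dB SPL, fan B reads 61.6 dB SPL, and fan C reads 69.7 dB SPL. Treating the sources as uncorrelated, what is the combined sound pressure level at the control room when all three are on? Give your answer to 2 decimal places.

Incoherent sources sum as intensities:
L_total = 10·log₁₀(10^(61.3/10) + 10^(61.6/10) + 10^(69.7/10)) = 10·log₁₀(12130000) = 70.84 dB SPL.

70.84 dB SPL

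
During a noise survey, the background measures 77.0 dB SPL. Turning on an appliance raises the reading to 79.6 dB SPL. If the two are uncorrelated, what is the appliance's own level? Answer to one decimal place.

76.1 dB SPL

Remove the background by subtracting linear intensities:
L_src = 10·log₁₀(10^(79.6/10) − 10^(77.0/10)) = 10·log₁₀(41080000) = 76.1 dB SPL.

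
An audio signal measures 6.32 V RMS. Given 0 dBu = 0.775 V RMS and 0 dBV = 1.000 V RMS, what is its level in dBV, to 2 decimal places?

+16.01 dBV

dBV = 20·log₁₀(V / 1.000 V).
20·log₁₀(6.32/1.000) = +16.01 dBV.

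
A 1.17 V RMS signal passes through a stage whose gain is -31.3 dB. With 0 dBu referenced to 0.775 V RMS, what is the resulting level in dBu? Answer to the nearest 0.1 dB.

-27.7 dBu

Input level: 20·log₁₀(1.17/0.775) = 3.58 dBu.
Output: 3.58 − 31.3 = -27.7 dBu.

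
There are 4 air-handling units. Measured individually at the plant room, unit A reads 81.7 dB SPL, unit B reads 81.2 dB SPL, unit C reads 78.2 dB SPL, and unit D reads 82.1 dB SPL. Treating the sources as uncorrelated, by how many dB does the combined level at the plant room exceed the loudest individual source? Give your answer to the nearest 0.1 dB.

5.0 dB

Uncorrelated sources add in intensity (power), not in dB.
L_total = 10·log₁₀(10^(81.7/10) + 10^(81.2/10) + 10^(78.2/10) + 10^(82.1/10)) = 87.06 dB SPL.
Excess over the loudest (82.1 dB): 87.06 − 82.1 = 5.0 dB.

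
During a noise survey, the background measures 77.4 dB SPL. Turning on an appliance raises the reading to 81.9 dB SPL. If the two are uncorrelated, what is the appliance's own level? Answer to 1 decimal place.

80.0 dB SPL

Subtract intensities: L_src = 10·log₁₀(10^(L_total/10) − 10^(L_bg/10)).
L_src = 10·log₁₀(10^(81.9/10) − 10^(77.4/10)) = 10·log₁₀(99930000) = 80.0 dB SPL.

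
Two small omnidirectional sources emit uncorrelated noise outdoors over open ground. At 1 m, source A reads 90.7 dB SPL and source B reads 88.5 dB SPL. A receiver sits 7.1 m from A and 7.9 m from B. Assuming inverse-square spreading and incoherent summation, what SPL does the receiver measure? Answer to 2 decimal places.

At the listener: L_A = 90.7 − 20·log₁₀(7.1) = 73.675 dB; L_B = 88.5 − 20·log₁₀(7.9) = 70.547 dB.
Combined: 10·log₁₀(10^(73.675/10)+10^(70.547/10)) = 75.40 dB SPL.

75.40 dB SPL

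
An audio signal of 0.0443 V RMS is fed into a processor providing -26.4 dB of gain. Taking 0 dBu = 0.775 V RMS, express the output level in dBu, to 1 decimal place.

-51.3 dBu

Input level: 20·log₁₀(0.0443/0.775) = -24.86 dBu.
Output: -24.86 − 26.4 = -51.3 dBu.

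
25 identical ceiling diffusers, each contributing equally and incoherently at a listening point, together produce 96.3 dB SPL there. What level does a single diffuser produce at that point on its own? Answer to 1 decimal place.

82.3 dB SPL

25 equal incoherent sources add 10·log₁₀(25) = 13.98 dB over one source.
L_one = 96.3 − 13.98 = 82.3 dB SPL.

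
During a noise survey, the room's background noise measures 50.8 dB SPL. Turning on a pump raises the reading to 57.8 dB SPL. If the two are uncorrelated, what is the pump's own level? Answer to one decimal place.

56.8 dB SPL

Background correction is a power subtraction:
L_src = 10·log₁₀(10^(57.8/10) − 10^(50.8/10)) = 10·log₁₀(482300) = 56.8 dB SPL.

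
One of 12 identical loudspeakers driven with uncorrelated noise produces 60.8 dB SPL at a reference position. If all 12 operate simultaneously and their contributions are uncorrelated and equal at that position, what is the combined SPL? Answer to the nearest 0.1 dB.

71.6 dB SPL

12 equal incoherent sources raise the level by 10·log₁₀(12) = 10.79 dB.
L_total = 60.8 + 10.79 = 71.6 dB SPL.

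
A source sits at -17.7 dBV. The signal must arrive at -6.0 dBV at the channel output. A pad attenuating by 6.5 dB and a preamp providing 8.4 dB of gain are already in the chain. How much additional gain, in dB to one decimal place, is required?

9.8 dB

The required make-up gain is the shortfall in the dB sum.
G = -6.0 − (-17.7) + 6.5 − 8.4 = 9.8 dB.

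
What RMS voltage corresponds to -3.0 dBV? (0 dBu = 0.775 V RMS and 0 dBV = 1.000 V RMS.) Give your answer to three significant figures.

V = 1.000 V × 10^(-3.0/20).
= 1.000 × 0.7079 = 0.708 V.

0.708 V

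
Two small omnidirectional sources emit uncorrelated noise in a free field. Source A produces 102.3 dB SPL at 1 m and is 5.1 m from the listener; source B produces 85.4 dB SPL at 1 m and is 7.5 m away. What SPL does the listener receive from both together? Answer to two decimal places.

At the listener: L_A = 102.3 − 20·log₁₀(5.1) = 88.149 dB; L_B = 85.4 − 20·log₁₀(7.5) = 67.899 dB.
Combined: 10·log₁₀(10^(88.149/10)+10^(67.899/10)) = 88.19 dB SPL.

88.19 dB SPL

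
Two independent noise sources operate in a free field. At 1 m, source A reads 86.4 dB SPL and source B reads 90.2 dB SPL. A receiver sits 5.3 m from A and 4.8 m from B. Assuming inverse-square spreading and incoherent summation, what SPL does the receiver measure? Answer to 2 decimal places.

77.85 dB SPL

At the listener: L_A = 86.4 − 20·log₁₀(5.3) = 71.914 dB; L_B = 90.2 − 20·log₁₀(4.8) = 76.575 dB.
Combined: 10·log₁₀(10^(71.914/10)+10^(76.575/10)) = 77.85 dB SPL.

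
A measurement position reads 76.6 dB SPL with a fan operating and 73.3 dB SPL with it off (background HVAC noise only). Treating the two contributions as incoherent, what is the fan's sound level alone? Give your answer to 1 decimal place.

73.9 dB SPL

Remove the background by subtracting linear intensities:
L_src = 10·log₁₀(10^(76.6/10) − 10^(73.3/10)) = 10·log₁₀(24330000) = 73.9 dB SPL.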